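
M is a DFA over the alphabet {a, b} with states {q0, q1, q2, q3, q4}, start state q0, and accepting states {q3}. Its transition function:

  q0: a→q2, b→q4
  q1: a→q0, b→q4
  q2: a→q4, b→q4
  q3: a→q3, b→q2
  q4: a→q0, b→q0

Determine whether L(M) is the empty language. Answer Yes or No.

The states reachable from the start state are {q0, q2, q4}.
None of the accepting states {q3} is reachable, so no string is accepted and L(M) = ∅.

Yes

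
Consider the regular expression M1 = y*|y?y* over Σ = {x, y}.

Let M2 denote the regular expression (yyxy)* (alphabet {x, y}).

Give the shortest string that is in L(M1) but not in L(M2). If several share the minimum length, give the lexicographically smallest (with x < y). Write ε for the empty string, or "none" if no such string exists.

y

The string y is accepted by M1 but not by M2.
No shorter string lies in the difference, and y is the lexicographically first length-1 string in L(M1) \ L(M2).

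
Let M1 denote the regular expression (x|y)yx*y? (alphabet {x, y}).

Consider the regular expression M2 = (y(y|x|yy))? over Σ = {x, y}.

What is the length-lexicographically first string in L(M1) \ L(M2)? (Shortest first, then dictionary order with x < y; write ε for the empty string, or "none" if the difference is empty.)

xy

The string xy is accepted by M1 but not by M2.
No shorter string lies in the difference, and xy is the lexicographically first length-2 string in L(M1) \ L(M2).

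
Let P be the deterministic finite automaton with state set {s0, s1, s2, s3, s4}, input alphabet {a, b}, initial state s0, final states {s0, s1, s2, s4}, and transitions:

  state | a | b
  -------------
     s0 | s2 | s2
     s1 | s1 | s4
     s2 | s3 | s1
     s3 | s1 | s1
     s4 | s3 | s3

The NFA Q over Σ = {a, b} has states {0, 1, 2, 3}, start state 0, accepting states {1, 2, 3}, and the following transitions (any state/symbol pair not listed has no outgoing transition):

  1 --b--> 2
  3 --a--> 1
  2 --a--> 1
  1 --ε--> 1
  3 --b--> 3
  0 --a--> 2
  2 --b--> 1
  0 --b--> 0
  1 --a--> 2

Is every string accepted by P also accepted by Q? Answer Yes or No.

The empty string ε is in L(P) but not in L(Q).
So L(P) ⊄ L(Q).

No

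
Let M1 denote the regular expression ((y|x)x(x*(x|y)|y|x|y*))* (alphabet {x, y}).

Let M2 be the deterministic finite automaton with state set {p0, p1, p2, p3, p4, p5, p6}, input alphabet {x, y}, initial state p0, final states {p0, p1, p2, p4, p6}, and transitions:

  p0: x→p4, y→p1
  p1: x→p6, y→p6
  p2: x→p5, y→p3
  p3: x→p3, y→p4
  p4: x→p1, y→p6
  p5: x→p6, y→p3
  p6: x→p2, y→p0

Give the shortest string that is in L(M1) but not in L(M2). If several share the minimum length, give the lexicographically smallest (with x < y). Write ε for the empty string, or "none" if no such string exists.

yxxx

The string yxxx is accepted by M1 but not by M2.
No shorter string lies in the difference, and yxxx is the lexicographically first length-4 string in L(M1) \ L(M2).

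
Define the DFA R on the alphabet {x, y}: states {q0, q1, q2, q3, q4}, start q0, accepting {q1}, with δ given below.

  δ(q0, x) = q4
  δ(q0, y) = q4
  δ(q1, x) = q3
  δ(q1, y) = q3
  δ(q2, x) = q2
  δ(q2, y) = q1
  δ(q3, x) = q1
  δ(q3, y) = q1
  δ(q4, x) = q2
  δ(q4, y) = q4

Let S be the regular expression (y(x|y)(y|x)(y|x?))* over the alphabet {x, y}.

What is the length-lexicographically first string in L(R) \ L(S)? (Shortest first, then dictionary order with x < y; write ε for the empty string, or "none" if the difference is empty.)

xxy

The string xxy is accepted by R but not by S.
No shorter string lies in the difference, and xxy is the lexicographically first length-3 string in L(R) \ L(S).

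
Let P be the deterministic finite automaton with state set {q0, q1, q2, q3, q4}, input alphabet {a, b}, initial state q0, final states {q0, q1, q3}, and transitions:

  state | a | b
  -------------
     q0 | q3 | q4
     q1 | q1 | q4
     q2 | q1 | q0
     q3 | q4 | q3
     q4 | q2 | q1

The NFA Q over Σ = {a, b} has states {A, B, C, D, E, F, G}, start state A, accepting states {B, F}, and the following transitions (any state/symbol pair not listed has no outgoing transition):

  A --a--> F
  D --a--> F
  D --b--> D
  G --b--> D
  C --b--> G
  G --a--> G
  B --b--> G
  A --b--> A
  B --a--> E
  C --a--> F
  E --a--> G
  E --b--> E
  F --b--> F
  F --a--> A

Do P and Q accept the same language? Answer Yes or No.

The empty string ε is accepted by P but rejected by Q.
So L(P) ≠ L(Q).

No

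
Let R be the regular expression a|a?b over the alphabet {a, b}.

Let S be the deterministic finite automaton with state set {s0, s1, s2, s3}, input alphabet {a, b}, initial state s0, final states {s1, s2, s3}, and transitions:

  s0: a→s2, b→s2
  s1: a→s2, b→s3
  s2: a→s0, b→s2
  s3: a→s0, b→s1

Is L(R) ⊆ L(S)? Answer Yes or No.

Yes

Converting the expression R to a DFA (subset construction, then merging equivalent states) gives the minimal DFA with states {r0, r1, r2, r3}, start state r0, accepting states {r1, r2} and transitions r0: a→r1, b→r2; r1: a→r3, b→r2; r2: a→r3, b→r3; r3: a→r3, b→r3.
Exploring the product automaton R × S from the start pair (r0, s0), following both machines on each input symbol, reaches 5 state pairs: (r0, s0), (r1, s2), (r2, s2), (r3, s0), (r3, s2).
R accepts in {r1, r2} and S accepts in {s1, s2, s3}. The reachable pairs whose R-component is accepting are (r1, s2), (r2, s2); in each of them the S-component is accepting too, so the product for L(R) \ L(S) (R-component accepting, S-component rejecting) has no reachable accepting pair and the difference is empty.
Hence every string in L(R) is also in L(S).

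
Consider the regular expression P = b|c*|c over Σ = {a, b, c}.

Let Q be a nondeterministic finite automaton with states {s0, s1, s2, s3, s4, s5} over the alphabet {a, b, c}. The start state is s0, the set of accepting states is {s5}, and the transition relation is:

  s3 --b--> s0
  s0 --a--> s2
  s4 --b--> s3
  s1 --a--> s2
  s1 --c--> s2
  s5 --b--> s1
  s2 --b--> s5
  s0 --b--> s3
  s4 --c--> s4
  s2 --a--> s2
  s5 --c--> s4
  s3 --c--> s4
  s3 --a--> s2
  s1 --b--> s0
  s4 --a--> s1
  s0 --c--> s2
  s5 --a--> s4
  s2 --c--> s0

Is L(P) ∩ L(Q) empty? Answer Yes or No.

Yes

Converting the expression P to a DFA (subset construction, then merging equivalent states) gives the minimal DFA with states {p0, p1, p2, p3}, start state p0, accepting states {p0, p2, p3} and transitions p0: a→p1, b→p2, c→p3; p1: a→p1, b→p1, c→p1; p2: a→p1, b→p1, c→p1; p3: a→p1, b→p1, c→p3.
Exploring the product automaton P × Q from the start pair (p0, s0), following both machines on each input symbol, reaches 10 state pairs: (p0, s0), (p1, s2), (p2, s3), (p3, s2), (p1, s5), (p1, s0), (p1, s4), (p3, s0), (p1, s1), (p1, s3).
P accepts in {p0, p2, p3} and Q accepts in {s5}; no reachable pair has both components accepting, so no string drives both machines to acceptance simultaneously and L(P) ∩ L(Q) = ∅.
So no string is accepted by both, and the intersection is empty.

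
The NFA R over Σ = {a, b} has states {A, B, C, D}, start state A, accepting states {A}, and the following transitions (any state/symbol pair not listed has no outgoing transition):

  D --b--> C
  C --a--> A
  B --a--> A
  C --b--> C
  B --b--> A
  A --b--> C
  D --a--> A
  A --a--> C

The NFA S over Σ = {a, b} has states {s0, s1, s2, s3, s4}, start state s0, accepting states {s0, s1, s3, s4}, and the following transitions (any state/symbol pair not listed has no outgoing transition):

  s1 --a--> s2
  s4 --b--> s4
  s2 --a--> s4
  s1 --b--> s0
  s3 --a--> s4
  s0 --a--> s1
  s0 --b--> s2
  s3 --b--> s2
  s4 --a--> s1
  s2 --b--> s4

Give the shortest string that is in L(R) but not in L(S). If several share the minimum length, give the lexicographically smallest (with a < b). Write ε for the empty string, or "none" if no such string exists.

The string aa is accepted by R but not by S.
No shorter string lies in the difference, and aa is the lexicographically first length-2 string in L(R) \ L(S).

aa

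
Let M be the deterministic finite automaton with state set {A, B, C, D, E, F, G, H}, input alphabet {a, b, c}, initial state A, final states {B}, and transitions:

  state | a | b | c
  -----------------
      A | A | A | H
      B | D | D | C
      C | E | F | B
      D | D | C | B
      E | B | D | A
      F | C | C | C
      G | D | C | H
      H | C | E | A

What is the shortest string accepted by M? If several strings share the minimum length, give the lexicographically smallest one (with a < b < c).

A breadth-first search from A reaches an accepting state first via the path A → H → C → B on input cac.
No string of length < 3 is accepted (BFS exhausts all shorter strings without reaching an accepting state), and cac is the lexicographically least accepting string of length 3.

cac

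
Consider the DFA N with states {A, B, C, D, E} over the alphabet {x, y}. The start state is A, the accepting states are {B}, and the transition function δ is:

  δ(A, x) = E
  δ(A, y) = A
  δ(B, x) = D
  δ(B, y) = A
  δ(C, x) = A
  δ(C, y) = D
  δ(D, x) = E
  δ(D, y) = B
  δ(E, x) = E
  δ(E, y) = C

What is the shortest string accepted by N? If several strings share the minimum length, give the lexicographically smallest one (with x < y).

xyyy

A breadth-first search from A reaches an accepting state first via the path A → E → C → D → B on input xyyy.
No string of length < 4 is accepted (BFS exhausts all shorter strings without reaching an accepting state), and xyyy is the lexicographically least accepting string of length 4.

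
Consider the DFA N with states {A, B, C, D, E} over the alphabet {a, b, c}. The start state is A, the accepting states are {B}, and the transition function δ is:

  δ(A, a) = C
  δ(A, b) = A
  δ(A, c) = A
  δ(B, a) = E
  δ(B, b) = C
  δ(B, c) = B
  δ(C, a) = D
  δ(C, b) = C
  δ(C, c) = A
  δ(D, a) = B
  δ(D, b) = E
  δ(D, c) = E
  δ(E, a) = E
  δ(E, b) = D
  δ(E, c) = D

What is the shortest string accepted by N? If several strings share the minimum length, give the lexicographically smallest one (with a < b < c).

aaa

A breadth-first search from A reaches an accepting state first via the path A → C → D → B on input aaa.
No string of length < 3 is accepted (BFS exhausts all shorter strings without reaching an accepting state), and aaa is the lexicographically least accepting string of length 3.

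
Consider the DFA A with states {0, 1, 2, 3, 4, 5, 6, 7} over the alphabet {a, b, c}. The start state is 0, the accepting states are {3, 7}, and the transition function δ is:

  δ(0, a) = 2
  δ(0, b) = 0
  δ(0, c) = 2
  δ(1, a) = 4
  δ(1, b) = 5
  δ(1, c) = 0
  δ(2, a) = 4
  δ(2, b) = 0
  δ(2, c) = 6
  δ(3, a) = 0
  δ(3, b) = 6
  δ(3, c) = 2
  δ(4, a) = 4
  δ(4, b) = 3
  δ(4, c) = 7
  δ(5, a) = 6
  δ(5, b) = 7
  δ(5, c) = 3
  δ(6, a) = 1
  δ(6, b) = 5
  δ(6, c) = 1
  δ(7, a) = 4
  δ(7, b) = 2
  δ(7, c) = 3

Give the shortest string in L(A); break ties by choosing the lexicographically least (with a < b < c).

aab

A breadth-first search from 0 reaches an accepting state first via the path 0 → 2 → 4 → 3 on input aab.
No string of length < 3 is accepted (BFS exhausts all shorter strings without reaching an accepting state), and aab is the lexicographically least accepting string of length 3.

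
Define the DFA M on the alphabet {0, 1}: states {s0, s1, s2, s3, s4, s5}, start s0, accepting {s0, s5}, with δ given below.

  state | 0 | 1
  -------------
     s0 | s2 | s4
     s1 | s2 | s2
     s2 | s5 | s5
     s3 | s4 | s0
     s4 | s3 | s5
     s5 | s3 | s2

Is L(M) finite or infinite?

State s2 is reachable from the start and can reach an accepting state, and it lies on the cycle s2 → s5 → s2.
Traversing that cycle any number of times yields accepted strings of unbounded length, so the language is infinite.

infinite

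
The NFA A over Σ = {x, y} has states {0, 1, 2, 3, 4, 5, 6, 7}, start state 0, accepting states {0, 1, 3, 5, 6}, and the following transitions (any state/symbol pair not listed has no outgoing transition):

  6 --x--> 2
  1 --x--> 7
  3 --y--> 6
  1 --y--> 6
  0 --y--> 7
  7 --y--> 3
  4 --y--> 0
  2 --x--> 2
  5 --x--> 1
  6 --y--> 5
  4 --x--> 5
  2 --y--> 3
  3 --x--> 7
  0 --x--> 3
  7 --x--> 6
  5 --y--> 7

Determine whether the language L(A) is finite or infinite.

State 2 is reachable from the start and can reach an accepting state, and it lies on the cycle 2 → 2.
Traversing that cycle any number of times yields accepted strings of unbounded length, so the language is infinite.

infinite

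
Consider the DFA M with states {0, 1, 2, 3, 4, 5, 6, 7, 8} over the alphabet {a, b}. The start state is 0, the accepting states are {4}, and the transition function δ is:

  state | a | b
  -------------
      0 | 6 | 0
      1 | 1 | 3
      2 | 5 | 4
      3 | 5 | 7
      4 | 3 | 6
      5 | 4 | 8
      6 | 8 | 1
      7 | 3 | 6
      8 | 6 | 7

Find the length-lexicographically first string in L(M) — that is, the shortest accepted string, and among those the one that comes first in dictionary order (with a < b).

A breadth-first search from 0 reaches an accepting state first via the path 0 → 6 → 1 → 3 → 5 → 4 on input abbaa.
No string of length < 5 is accepted (BFS exhausts all shorter strings without reaching an accepting state), and abbaa is the lexicographically least accepting string of length 5.

abbaa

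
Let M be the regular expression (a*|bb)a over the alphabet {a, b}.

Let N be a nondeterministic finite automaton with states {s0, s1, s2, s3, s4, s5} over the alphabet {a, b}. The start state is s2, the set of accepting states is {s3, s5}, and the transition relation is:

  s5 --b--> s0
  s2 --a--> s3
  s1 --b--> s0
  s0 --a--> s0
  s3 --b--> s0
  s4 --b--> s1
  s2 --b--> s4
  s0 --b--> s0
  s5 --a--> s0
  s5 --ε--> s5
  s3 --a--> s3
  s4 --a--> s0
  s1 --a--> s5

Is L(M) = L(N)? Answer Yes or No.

Converting the expression M to a DFA (subset construction, then merging equivalent states) gives the minimal DFA with states {m0, m1, m2, m3, m4, m5}, start state m0, accepting states {m1, m5} and transitions m0: a→m1, b→m2; m1: a→m1, b→m3; m2: a→m3, b→m4; m3: a→m3, b→m3; m4: a→m5, b→m3; m5: a→m3, b→m3.
Exploring the product automaton M × N from the start pair (m0, s2), following both machines on each input symbol, reaches 6 state pairs: (m0, s2), (m1, s3), (m2, s4), (m3, s0), (m4, s1), (m5, s5).
M accepts in {m1, m5} and N accepts in {s3, s5}. In every reachable pair the two components are either both accepting — (m1, s3), (m5, s5) — or both non-accepting, so no string is accepted by exactly one of the machines: L(M) \ L(N) and L(N) \ L(M) are both empty.
Hence every string is accepted by M iff it is accepted by N, and the two languages coincide.

Yes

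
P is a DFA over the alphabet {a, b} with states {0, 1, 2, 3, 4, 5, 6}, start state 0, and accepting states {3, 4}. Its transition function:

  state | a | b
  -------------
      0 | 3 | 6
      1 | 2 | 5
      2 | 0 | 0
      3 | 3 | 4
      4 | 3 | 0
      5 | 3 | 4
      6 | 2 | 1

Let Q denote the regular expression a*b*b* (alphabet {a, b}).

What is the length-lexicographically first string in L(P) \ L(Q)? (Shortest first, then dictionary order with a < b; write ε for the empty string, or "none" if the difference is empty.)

The string aba is accepted by P but not by Q.
No shorter string lies in the difference, and aba is the lexicographically first length-3 string in L(P) \ L(Q).

aba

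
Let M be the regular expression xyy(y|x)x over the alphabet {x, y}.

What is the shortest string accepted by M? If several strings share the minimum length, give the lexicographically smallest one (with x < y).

xyyxx

By inspection of the expression, no string of length less than 5 matches, and xyyxx is the lexicographically first match of length 5.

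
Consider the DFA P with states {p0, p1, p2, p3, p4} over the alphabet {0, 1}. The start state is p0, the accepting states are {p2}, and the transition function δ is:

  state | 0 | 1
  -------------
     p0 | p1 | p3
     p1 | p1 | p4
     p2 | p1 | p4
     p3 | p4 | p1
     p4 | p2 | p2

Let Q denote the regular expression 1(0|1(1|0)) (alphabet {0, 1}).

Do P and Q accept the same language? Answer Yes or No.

The string 010 is accepted by P but rejected by Q.
So L(P) ≠ L(Q).

No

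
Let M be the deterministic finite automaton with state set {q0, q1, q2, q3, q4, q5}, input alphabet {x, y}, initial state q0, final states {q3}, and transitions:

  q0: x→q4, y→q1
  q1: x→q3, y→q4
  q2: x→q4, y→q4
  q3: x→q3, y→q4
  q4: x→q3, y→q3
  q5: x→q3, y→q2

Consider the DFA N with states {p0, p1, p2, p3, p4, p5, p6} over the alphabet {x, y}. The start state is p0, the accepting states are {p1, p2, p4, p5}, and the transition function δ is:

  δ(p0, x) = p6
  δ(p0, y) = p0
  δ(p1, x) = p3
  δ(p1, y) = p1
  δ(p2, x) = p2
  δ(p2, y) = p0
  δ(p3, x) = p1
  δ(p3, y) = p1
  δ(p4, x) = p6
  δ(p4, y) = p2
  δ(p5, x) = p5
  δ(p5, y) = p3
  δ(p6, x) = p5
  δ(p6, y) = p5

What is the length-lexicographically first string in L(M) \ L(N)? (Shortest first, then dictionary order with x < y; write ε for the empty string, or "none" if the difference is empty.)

yx

The string yx is accepted by M but not by N.
No shorter string lies in the difference, and yx is the lexicographically first length-2 string in L(M) \ L(N).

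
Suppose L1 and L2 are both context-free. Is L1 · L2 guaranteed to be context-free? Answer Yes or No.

Yes

Take grammars for L₁ and L₂ with disjoint nonterminals and start symbols S₁, S₂; adding a new start symbol with S → S₁S₂ gives a context-free grammar for L₁L₂.
So the context-free languages are closed under concatenation.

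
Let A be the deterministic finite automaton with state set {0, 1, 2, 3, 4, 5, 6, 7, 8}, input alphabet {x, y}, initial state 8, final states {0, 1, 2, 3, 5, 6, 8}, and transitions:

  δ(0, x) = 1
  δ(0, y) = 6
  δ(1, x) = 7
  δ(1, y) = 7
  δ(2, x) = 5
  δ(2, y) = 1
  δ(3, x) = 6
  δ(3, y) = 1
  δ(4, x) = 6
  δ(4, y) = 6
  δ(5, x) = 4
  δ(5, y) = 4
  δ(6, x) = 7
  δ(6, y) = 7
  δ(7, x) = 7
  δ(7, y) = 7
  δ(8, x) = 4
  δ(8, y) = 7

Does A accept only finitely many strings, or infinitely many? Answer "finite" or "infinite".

The useful states (reachable from 8 and able to reach an accepting state) are {4, 6, 8}.
Restricted to these states the transition graph has no cycle, so every accepting path has bounded length and L is finite.

finite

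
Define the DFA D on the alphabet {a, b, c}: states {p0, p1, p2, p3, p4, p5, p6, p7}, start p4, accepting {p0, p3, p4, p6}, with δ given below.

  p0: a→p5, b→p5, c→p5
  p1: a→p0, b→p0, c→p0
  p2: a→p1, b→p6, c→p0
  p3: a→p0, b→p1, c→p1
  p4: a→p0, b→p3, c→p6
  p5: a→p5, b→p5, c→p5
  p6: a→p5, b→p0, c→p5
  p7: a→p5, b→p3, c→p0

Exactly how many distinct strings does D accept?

12

The useful subgraph on states {p0, p1, p3, p4, p6} is acyclic, so L(D) is finite; the longest accepting path visits 4 useful states, giving maximum string length 3.
Counting accepting paths from p4 by length: 1 of length 0, 3 of length 1, 2 of length 2, 6 of length 3. Total 12.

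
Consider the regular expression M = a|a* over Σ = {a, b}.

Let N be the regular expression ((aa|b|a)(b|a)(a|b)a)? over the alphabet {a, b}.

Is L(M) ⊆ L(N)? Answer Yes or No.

The string a is in L(M) but not in L(N).
So L(M) ⊄ L(N).

No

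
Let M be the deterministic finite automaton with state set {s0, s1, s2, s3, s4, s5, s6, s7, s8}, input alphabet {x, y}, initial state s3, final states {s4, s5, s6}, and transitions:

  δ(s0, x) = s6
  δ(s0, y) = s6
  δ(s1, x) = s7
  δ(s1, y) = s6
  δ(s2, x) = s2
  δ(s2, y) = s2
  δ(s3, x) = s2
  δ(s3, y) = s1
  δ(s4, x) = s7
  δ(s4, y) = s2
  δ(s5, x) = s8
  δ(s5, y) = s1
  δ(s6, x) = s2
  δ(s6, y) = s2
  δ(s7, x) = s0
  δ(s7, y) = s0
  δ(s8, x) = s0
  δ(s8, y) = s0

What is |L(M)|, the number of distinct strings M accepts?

The useful subgraph on states {s0, s1, s3, s6, s7} is acyclic, so L(M) is finite; the longest accepting path visits 5 useful states, giving maximum string length 4.
Counting accepting paths from s3 by length: 1 of length 2, 4 of length 4. Total 5.

5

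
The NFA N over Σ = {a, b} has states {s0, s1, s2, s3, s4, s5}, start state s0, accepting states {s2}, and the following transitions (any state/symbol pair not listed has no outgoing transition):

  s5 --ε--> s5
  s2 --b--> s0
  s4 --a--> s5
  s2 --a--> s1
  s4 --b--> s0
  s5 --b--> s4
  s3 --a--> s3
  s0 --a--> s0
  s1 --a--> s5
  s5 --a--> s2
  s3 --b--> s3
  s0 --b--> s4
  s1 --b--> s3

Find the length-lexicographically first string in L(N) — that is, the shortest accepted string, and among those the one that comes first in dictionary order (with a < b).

A breadth-first search from s0 reaches an accepting state first via the path s0 → s4 → s5 → s2 on input baa.
No string of length < 3 is accepted (BFS exhausts all shorter strings without reaching an accepting state), and baa is the lexicographically least accepting string of length 3.

baa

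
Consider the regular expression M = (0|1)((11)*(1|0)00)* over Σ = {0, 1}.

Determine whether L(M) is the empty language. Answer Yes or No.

The string 0 matches the expression, so it belongs to L(M).
Since L(M) contains at least one string, it is not empty.

No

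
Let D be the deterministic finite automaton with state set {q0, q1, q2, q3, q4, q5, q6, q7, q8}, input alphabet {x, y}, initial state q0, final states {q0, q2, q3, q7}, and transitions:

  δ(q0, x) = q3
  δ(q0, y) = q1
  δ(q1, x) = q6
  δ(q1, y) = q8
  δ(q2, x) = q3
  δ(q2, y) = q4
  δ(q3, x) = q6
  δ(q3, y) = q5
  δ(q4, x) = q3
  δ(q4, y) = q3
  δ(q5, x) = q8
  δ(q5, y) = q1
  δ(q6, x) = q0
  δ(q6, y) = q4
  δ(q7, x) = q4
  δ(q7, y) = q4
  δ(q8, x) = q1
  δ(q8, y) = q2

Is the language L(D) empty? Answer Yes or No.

The empty string ε is accepted: the run q0 ends in the accepting state q0.
Since at least one string is accepted, L(D) is not empty.

No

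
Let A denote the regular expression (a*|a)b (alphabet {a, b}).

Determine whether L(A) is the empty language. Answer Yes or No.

No

The string b matches the expression, so it belongs to L(A).
Since L(A) contains at least one string, it is not empty.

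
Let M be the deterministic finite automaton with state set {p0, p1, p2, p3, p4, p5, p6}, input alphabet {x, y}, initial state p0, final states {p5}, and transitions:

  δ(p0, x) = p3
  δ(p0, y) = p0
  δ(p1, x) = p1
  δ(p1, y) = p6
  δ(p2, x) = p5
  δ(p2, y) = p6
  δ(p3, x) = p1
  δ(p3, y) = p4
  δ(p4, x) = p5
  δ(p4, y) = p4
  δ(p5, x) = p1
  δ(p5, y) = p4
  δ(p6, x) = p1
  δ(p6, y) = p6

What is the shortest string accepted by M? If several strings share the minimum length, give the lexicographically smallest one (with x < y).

xyx

A breadth-first search from p0 reaches an accepting state first via the path p0 → p3 → p4 → p5 on input xyx.
No string of length < 3 is accepted (BFS exhausts all shorter strings without reaching an accepting state), and xyx is the lexicographically least accepting string of length 3.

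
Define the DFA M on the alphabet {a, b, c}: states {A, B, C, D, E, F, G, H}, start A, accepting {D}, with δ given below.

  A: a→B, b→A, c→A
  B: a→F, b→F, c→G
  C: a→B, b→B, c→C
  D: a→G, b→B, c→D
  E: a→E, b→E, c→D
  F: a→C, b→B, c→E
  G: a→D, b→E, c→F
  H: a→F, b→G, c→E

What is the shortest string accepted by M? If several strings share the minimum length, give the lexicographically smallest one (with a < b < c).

aca

A breadth-first search from A reaches an accepting state first via the path A → B → G → D on input aca.
No string of length < 3 is accepted (BFS exhausts all shorter strings without reaching an accepting state), and aca is the lexicographically least accepting string of length 3.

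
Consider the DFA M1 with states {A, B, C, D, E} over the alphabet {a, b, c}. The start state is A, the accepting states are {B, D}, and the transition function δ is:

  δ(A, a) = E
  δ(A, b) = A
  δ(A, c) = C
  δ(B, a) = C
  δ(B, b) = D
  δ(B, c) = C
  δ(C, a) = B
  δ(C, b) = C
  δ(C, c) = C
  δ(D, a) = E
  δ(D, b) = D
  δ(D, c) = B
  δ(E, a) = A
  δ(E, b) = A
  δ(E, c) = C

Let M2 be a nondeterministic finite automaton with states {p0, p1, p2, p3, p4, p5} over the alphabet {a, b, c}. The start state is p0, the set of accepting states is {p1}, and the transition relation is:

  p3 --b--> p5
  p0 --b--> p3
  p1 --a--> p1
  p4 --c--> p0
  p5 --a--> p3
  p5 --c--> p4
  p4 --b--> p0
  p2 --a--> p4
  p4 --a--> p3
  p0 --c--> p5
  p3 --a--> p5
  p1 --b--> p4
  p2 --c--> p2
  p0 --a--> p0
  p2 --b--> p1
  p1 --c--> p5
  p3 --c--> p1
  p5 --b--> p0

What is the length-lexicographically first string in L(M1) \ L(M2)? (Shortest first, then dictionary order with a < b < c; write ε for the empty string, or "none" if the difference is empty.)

The string ca is accepted by M1 but not by M2.
No shorter string lies in the difference, and ca is the lexicographically first length-2 string in L(M1) \ L(M2).

ca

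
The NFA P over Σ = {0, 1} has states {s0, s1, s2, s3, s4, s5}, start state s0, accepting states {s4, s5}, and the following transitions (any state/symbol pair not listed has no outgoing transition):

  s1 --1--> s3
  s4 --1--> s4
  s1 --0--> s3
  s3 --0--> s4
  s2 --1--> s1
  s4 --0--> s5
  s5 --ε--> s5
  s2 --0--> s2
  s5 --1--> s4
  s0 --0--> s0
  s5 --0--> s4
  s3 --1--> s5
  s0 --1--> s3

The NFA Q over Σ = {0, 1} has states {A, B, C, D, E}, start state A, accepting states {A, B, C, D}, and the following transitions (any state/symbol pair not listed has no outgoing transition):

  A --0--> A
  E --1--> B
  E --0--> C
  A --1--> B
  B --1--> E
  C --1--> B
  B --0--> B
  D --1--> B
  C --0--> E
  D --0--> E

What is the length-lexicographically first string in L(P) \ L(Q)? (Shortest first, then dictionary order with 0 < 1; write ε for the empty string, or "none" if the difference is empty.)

11

The string 11 is accepted by P but not by Q.
No shorter string lies in the difference, and 11 is the lexicographically first length-2 string in L(P) \ L(Q).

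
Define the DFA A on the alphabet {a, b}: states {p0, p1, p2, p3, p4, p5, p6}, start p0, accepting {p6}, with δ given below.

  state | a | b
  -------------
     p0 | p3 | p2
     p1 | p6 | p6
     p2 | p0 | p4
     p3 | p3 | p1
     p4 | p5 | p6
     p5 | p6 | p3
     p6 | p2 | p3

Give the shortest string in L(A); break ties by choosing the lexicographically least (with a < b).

aba

A breadth-first search from p0 reaches an accepting state first via the path p0 → p3 → p1 → p6 on input aba.
No string of length < 3 is accepted (BFS exhausts all shorter strings without reaching an accepting state), and aba is the lexicographically least accepting string of length 3.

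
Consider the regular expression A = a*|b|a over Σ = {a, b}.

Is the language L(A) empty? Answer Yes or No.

The empty string ε matches the expression, so it belongs to L(A).
Since L(A) contains at least one string, it is not empty.

No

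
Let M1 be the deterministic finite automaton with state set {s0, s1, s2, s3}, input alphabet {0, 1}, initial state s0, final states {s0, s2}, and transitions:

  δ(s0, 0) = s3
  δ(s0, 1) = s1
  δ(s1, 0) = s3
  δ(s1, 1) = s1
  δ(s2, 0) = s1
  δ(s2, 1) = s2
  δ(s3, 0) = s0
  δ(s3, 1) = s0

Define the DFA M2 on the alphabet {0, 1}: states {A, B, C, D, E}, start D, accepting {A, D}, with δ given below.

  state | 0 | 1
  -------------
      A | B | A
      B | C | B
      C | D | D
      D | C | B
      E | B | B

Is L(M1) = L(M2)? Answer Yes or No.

Yes

Exploring the product automaton M1 × M2 from the start pair (s0, D), following both machines on each input symbol, reaches 3 state pairs: (s0, D), (s3, C), (s1, B).
M1 accepts in {s0, s2} and M2 accepts in {A, D}. In every reachable pair the two components are either both accepting — (s0, D) — or both non-accepting, so no string is accepted by exactly one of the machines: L(M1) \ L(M2) and L(M2) \ L(M1) are both empty.
Hence every string is accepted by M1 iff it is accepted by M2, and the two languages coincide.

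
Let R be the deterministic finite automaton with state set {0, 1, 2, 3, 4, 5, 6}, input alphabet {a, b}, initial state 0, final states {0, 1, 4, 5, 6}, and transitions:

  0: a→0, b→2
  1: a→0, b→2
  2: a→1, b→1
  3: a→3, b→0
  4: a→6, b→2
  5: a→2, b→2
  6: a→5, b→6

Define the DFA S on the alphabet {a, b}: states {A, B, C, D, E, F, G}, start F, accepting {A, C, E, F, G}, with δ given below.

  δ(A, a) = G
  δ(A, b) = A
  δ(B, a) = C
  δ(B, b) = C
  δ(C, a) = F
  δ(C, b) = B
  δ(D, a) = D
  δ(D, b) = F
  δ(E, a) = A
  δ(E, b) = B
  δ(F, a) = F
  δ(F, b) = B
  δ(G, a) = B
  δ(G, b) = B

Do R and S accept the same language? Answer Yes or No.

Exploring the product automaton R × S from the start pair (0, F), following both machines on each input symbol, reaches 3 state pairs: (0, F), (2, B), (1, C).
R accepts in {0, 1, 4, 5, 6} and S accepts in {A, C, E, F, G}. In every reachable pair the two components are either both accepting — (0, F), (1, C) — or both non-accepting, so no string is accepted by exactly one of the machines: L(R) \ L(S) and L(S) \ L(R) are both empty.
Hence every string is accepted by R iff it is accepted by S, and the two languages coincide.

Yes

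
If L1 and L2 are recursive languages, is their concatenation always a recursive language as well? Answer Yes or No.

Yes

For an input of length n, try each of the n+1 split points, running the decider for L₁ on the prefix and the decider for L₂ on the suffix; accept if some split succeeds. Finitely many halting sub-runs, so this decides L₁L₂.
So the recursive languages are closed under concatenation.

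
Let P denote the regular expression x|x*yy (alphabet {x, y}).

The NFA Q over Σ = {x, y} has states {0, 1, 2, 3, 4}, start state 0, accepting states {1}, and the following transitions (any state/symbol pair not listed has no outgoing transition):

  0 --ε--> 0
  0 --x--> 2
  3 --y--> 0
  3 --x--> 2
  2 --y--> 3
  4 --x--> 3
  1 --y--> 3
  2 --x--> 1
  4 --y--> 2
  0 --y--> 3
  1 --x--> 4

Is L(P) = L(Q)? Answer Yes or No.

The string x is accepted by P but rejected by Q.
So L(P) ≠ L(Q).

No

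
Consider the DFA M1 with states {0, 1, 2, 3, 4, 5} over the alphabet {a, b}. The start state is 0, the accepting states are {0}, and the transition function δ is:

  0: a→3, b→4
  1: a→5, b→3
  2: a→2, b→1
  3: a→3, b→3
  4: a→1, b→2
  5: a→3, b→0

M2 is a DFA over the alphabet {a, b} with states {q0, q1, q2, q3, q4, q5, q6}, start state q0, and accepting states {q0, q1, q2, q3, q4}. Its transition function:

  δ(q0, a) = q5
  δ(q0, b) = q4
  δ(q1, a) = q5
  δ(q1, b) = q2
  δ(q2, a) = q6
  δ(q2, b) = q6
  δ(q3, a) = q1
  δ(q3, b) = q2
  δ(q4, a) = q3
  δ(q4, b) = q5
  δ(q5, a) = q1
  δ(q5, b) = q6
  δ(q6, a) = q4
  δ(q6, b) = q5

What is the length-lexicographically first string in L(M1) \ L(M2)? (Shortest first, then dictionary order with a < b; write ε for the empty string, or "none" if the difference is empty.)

bbbab

The string bbbab is accepted by M1 but not by M2.
No shorter string lies in the difference, and bbbab is the lexicographically first length-5 string in L(M1) \ L(M2).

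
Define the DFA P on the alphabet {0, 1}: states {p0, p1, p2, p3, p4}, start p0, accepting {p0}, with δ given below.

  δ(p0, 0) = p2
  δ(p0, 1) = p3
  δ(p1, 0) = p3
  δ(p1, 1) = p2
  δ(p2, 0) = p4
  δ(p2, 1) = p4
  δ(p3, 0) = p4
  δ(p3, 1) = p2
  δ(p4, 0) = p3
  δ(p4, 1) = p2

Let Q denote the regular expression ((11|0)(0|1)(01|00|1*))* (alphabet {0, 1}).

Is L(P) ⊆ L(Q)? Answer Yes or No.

Converting the expression Q to a DFA (subset construction, then merging equivalent states) gives the minimal DFA with states {q0, q1, q2, q3, q4, q5, q6, q7}, start state q0, accepting states {q0, q3, q5, q6, q7} and transitions q0: 0→q1, 1→q2; q1: 0→q3, 1→q3; q2: 0→q4, 1→q1; q3: 0→q1, 1→q5; q4: 0→q4, 1→q4; q5: 0→q1, 1→q6; q6: 0→q7, 1→q6; q7: 0→q7, 1→q5.
Exploring the product automaton P × Q from the start pair (p0, q0), following both machines on each input symbol, reaches 17 state pairs: (p0, q0), (p2, q1), (p3, q2), (p4, q3), (p4, q4), (p3, q1), (p2, q5), (p3, q4), (p2, q4), (p2, q3), (p4, q1), (p4, q6), (p4, q5), (p3, q3), (p3, q7), (p2, q6), (p4, q7).
P accepts in {p0} and Q accepts in {q0, q3, q5, q6, q7}. The reachable pairs whose P-component is accepting are (p0, q0); in each of them the Q-component is accepting too, so the product for L(P) \ L(Q) (P-component accepting, Q-component rejecting) has no reachable accepting pair and the difference is empty.
Hence every string in L(P) is also in L(Q).

Yes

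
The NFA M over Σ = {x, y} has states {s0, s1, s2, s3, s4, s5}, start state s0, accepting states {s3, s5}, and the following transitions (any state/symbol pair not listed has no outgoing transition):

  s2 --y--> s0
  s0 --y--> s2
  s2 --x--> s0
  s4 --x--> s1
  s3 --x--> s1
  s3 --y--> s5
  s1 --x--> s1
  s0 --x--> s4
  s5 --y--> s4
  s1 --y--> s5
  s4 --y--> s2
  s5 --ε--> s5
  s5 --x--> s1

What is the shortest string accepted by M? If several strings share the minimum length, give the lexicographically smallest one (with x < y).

A breadth-first search from s0 reaches an accepting state first via the path s0 → s4 → s1 → s5 on input xxy.
No string of length < 3 is accepted (BFS exhausts all shorter strings without reaching an accepting state), and xxy is the lexicographically least accepting string of length 3.

xxy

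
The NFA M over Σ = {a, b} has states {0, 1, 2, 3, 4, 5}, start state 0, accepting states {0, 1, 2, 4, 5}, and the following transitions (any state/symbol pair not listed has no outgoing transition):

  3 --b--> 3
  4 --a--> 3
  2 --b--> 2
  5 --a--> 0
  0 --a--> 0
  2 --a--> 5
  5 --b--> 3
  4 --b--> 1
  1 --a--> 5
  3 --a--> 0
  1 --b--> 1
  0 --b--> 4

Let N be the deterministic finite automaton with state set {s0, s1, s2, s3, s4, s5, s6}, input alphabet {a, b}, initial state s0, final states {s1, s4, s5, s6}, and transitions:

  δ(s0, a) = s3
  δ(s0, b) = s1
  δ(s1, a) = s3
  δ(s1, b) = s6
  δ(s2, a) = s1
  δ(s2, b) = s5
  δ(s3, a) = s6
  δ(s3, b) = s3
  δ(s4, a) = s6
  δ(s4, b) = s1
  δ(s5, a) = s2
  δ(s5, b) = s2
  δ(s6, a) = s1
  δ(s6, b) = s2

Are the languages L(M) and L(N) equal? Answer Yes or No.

The empty string ε is accepted by M but rejected by N.
So L(M) ≠ L(N).

No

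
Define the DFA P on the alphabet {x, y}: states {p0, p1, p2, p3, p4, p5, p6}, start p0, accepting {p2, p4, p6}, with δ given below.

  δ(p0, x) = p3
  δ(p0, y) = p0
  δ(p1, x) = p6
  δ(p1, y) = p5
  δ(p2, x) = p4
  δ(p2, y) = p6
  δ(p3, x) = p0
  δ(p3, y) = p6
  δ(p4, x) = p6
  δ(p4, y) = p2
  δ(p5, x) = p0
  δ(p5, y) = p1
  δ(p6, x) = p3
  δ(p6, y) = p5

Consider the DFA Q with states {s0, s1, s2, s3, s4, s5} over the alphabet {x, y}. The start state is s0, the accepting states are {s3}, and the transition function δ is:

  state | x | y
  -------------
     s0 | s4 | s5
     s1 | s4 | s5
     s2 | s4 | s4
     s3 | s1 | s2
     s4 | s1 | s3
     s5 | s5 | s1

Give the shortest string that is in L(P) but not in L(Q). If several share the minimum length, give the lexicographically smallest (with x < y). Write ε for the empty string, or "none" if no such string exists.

yxy

The string yxy is accepted by P but not by Q.
No shorter string lies in the difference, and yxy is the lexicographically first length-3 string in L(P) \ L(Q).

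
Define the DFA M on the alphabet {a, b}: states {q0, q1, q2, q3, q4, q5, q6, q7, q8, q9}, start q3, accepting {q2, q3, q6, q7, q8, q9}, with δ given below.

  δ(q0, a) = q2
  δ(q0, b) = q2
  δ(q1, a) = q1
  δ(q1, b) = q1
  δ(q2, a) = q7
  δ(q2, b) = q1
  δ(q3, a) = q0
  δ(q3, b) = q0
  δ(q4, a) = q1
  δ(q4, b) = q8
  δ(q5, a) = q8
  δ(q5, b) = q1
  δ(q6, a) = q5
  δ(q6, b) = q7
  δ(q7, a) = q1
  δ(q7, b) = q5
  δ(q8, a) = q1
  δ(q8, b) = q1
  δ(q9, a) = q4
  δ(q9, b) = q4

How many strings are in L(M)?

13

The useful subgraph on states {q0, q2, q3, q5, q7, q8} is acyclic, so L(M) is finite; the longest accepting path visits 6 useful states, giving maximum string length 5.
Counting accepting paths from q3 by length: 1 of length 0, 4 of length 2, 4 of length 3, 4 of length 5. Total 13.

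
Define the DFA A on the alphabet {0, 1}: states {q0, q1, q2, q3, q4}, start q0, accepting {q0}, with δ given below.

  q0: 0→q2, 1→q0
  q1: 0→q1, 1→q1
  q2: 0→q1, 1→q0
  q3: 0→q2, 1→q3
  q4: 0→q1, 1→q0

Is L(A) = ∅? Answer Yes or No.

The empty string ε is accepted: the run q0 ends in the accepting state q0.
Since at least one string is accepted, L(A) is not empty.

No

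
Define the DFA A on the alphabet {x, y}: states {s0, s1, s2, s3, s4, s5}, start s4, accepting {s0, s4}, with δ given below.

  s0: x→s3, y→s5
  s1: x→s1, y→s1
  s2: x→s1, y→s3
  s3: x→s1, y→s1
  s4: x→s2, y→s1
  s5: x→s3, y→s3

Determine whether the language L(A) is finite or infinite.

The useful states (reachable from s4 and able to reach an accepting state) are {s4}.
Restricted to these states the transition graph has no cycle, so every accepting path has bounded length and L is finite.

finite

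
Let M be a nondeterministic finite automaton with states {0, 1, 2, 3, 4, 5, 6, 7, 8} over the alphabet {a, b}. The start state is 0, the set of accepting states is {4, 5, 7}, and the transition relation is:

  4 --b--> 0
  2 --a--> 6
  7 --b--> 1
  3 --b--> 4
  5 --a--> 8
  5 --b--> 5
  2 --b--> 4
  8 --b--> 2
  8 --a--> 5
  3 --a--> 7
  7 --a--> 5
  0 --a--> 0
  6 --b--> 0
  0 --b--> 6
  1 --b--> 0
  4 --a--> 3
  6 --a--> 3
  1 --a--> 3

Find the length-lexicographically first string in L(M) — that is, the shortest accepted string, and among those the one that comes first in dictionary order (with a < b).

baa

A breadth-first search from 0 reaches an accepting state first via the path 0 → 6 → 3 → 7 on input baa.
No string of length < 3 is accepted (BFS exhausts all shorter strings without reaching an accepting state), and baa is the lexicographically least accepting string of length 3.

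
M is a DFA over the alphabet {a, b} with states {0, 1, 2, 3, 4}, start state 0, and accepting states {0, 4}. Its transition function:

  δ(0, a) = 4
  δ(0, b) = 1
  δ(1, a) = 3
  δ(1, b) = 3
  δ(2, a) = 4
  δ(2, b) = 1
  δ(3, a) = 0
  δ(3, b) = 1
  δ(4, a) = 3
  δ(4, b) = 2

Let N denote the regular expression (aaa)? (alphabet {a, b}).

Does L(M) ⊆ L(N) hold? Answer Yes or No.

The string a is in L(M) but not in L(N).
So L(M) ⊄ L(N).

No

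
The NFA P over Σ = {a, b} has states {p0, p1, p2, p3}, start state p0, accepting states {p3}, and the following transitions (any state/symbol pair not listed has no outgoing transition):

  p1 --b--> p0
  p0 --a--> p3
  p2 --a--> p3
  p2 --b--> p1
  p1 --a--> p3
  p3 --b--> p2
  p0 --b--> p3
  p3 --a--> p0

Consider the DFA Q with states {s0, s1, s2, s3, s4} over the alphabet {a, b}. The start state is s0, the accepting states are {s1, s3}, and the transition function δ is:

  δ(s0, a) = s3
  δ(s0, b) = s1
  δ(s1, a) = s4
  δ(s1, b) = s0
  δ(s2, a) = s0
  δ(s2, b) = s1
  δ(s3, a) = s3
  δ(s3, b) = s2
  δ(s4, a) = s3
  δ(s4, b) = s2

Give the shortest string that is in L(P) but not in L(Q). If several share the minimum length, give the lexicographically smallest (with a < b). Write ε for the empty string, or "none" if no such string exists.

aab

The string aab is accepted by P but not by Q.
No shorter string lies in the difference, and aab is the lexicographically first length-3 string in L(P) \ L(Q).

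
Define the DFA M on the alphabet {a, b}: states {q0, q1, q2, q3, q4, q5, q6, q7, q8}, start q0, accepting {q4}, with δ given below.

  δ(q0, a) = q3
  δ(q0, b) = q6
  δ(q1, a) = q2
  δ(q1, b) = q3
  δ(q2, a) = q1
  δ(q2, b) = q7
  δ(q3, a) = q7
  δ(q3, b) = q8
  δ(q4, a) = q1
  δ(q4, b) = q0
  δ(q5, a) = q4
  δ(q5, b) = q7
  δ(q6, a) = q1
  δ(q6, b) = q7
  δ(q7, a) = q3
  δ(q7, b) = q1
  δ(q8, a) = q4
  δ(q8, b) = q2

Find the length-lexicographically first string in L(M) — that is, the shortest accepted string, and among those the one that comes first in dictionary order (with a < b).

A breadth-first search from q0 reaches an accepting state first via the path q0 → q3 → q8 → q4 on input aba.
No string of length < 3 is accepted (BFS exhausts all shorter strings without reaching an accepting state), and aba is the lexicographically least accepting string of length 3.

aba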